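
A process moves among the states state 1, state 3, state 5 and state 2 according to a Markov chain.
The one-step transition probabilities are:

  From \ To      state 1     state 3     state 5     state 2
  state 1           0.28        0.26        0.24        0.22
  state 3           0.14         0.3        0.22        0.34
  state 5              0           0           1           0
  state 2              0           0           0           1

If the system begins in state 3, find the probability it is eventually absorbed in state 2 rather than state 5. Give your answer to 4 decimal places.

Let h(s) be the probability of absorption at state 2 starting from transient state s. Then h(state 2) = 1 and h(state 5) = 0. By first-step analysis:
h(state 1) = 0.28·h(state 1) + 0.26·h(state 3) + 0.24·0 + 0.22·1
h(state 3) = 0.14·h(state 1) + 0.3·h(state 3) + 0.22·0 + 0.34·1
Solving: h(state 1) = 0.5184, h(state 3) = 0.5894.
Starting from state 3, the probability is 0.5894.

0.5894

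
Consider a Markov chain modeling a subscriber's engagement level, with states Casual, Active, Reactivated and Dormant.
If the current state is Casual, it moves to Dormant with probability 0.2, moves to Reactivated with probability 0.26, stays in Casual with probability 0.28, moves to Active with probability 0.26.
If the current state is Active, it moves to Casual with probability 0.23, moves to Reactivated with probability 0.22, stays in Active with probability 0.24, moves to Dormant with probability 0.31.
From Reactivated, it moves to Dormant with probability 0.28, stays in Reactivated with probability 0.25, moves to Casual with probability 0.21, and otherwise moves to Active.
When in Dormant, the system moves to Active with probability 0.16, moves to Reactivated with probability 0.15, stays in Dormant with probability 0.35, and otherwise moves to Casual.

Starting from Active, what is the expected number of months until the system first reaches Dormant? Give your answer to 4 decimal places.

3.6125

Let t(s) be the expected number of months to first reach Dormant from state s, with t(Dormant) = 0. Conditioning on the first month:
t(Casual) = 1 + 0.28·t(Casual) + 0.26·t(Active) + 0.26·t(Reactivated)
t(Active) = 1 + 0.23·t(Casual) + 0.24·t(Active) + 0.22·t(Reactivated)
t(Reactivated) = 1 + 0.21·t(Casual) + 0.26·t(Active) + 0.25·t(Reactivated)
Solving: t(Casual) = 4.0351, t(Active) = 3.6125, t(Reactivated) = 3.7155.
Expected months from Active to Dormant: 3.6125.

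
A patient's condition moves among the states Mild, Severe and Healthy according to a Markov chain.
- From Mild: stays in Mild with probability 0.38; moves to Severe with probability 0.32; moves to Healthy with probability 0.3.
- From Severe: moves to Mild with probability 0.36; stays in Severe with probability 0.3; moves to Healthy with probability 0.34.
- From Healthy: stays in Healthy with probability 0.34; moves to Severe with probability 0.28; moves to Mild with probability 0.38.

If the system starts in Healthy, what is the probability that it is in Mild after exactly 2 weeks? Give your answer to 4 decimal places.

0.3744

Sum over the intermediate state after 1 week:
P = P(Healthy→Mild)·P(Mild→Mild) + P(Healthy→Severe)·P(Severe→Mild) + P(Healthy→Healthy)·P(Healthy→Mild)
  = 0.38×0.38 + 0.28×0.36 + 0.34×0.38
  = 0.1444 + 0.1008 + 0.1292 = 0.3744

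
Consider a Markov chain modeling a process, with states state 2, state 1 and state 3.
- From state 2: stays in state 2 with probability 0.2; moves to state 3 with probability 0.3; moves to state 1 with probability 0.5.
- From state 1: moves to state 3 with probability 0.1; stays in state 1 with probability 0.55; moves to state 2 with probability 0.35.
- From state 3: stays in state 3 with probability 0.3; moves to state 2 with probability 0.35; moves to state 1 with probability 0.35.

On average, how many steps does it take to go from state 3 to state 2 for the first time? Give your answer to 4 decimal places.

2.8571

Let t(s) be the expected number of steps to first reach state 2 from state s, with t(state 2) = 0. Conditioning on the first step:
t(state 1) = 1 + 0.55·t(state 1) + 0.1·t(state 3)
t(state 3) = 1 + 0.35·t(state 1) + 0.3·t(state 3)
Solving: t(state 1) = 2.8571, t(state 3) = 2.8571.
Expected steps from state 3 to state 2: 2.8571.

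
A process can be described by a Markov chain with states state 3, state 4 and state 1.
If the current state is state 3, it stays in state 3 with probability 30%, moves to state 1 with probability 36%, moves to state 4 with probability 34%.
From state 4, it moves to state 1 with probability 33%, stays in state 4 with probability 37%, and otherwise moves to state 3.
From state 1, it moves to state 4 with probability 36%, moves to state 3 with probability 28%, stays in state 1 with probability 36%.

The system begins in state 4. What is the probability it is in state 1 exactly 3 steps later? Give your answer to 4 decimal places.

0.3493

Propagate the distribution vector 3 steps from state 4.
After 0 steps: (0.0000, 1.0000, 0.0000)
After 1 step: (0.3000, 0.3700, 0.3300)
After 2 steps: (0.2934, 0.3577, 0.3489)
After 3 steps: (0.2930, 0.3577, 0.3493)
P(in state 1 after 3 steps) = 0.3493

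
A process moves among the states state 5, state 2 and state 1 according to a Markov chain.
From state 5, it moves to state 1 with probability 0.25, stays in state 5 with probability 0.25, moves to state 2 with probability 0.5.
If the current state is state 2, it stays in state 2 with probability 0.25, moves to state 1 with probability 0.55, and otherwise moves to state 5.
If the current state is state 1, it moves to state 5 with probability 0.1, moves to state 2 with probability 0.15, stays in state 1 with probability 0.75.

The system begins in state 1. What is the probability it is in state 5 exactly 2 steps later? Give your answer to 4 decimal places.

Sum over the intermediate state after 1 step:
P = P(state 1→state 5)·P(state 5→state 5) + P(state 1→state 2)·P(state 2→state 5) + P(state 1→state 1)·P(state 1→state 5)
  = 0.1×0.25 + 0.15×0.2 + 0.75×0.1
  = 0.0250 + 0.0300 + 0.0750 = 0.1300

0.1300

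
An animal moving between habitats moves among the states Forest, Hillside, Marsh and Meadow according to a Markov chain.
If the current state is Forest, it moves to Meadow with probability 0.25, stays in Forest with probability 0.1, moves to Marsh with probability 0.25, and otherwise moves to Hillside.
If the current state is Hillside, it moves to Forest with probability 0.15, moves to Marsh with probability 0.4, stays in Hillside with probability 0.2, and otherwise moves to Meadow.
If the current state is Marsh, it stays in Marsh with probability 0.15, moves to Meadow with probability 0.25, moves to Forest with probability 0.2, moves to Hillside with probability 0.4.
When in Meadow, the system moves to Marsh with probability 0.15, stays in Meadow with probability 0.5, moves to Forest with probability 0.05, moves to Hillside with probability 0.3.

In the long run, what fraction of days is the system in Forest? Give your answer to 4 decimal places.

0.1225

Let the stationary distribution be π with π = πP and π_1 + π_2 + π_3 + π_4 = 1.
π_1 = 0.1·π_1 + 0.15·π_2 + 0.2·π_3 + 0.05·π_4
π_2 = 0.4·π_1 + 0.2·π_2 + 0.4·π_3 + 0.3·π_4
π_3 = 0.25·π_1 + 0.4·π_2 + 0.15·π_3 + 0.15·π_4
Solving with the normalization constraint gives π = (0.1225, 0.3056, 0.2386, 0.3333).
So the stationary probability of Forest is 0.1225.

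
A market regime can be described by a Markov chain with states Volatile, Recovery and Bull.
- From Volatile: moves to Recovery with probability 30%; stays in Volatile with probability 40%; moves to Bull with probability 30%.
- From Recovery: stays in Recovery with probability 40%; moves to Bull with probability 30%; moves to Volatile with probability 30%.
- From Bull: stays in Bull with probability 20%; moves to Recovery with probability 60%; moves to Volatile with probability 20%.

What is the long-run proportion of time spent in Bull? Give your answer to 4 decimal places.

0.2727

Let the stationary distribution be π with π = πP and π_1 + π_2 + π_3 = 1.
π_1 = 0.4·π_1 + 0.3·π_2 + 0.2·π_3
π_2 = 0.3·π_1 + 0.4·π_2 + 0.6·π_3
Solving with the normalization constraint gives π = (0.3030, 0.4242, 0.2727).
So the stationary probability of Bull is 0.2727.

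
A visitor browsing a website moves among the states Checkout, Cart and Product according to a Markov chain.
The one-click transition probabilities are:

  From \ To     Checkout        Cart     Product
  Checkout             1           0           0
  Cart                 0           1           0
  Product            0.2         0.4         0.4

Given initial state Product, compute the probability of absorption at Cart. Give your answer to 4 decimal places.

0.6667

Let h(s) be the probability of absorption at Cart starting from transient state s. Then h(Cart) = 1 and h(Checkout) = 0. By first-step analysis:
h(Product) = 0.2·0 + 0.4·1 + 0.4·h(Product)
Solving: h(Product) = 0.6667.
Starting from Product, the probability is 0.6667.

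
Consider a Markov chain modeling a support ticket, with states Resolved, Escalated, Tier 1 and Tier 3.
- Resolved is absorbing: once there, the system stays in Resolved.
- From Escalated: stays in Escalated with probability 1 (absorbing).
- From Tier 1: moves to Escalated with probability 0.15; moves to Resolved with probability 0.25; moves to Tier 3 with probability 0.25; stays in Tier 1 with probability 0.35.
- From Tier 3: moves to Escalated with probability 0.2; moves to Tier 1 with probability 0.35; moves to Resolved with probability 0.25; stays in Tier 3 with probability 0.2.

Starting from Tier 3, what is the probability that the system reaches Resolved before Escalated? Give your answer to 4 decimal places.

Let h(s) be the probability of absorption at Resolved starting from transient state s. Then h(Resolved) = 1 and h(Escalated) = 0. By first-step analysis:
h(Tier 1) = 0.25·1 + 0.15·0 + 0.35·h(Tier 1) + 0.25·h(Tier 3)
h(Tier 3) = 0.25·1 + 0.2·0 + 0.35·h(Tier 1) + 0.2·h(Tier 3)
Solving: h(Tier 1) = 0.6069, h(Tier 3) = 0.5780.
Starting from Tier 3, the probability is 0.5780.

0.5780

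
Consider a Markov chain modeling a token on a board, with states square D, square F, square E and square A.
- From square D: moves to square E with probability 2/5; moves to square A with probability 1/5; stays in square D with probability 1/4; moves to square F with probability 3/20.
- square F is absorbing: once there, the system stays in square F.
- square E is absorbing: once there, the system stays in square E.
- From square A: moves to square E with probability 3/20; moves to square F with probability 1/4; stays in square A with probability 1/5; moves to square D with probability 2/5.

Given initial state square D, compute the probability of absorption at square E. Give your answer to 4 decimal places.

0.6731

Let h(s) be the probability of absorption at square E starting from transient state s. Then h(square E) = 1 and h(square F) = 0. By first-step analysis:
h(square D) = 0.25·h(square D) + 0.15·0 + 0.4·1 + 0.2·h(square A)
h(square A) = 0.4·h(square D) + 0.25·0 + 0.15·1 + 0.2·h(square A)
Solving: h(square D) = 0.6731, h(square A) = 0.5240.
Starting from square D, the probability is 0.6731.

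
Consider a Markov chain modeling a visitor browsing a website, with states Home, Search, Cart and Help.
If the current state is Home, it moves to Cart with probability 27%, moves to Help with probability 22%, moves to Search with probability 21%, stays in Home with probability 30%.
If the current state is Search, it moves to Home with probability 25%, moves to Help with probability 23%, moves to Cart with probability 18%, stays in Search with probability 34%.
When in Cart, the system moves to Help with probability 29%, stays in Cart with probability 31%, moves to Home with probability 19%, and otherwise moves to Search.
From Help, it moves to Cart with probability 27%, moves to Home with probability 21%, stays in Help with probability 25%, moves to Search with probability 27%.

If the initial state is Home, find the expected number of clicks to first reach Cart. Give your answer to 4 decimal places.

4.0510

Let t(s) be the expected number of clicks to first reach Cart from state s, with t(Cart) = 0. Conditioning on the first click:
t(Home) = 1 + 0.3·t(Home) + 0.21·t(Search) + 0.22·t(Help)
t(Search) = 1 + 0.25·t(Home) + 0.34·t(Search) + 0.23·t(Help)
t(Help) = 1 + 0.21·t(Home) + 0.27·t(Search) + 0.25·t(Help)
Solving: t(Home) = 4.0510, t(Search) = 4.4704, t(Help) = 4.0770.
Expected clicks from Home to Cart: 4.0510.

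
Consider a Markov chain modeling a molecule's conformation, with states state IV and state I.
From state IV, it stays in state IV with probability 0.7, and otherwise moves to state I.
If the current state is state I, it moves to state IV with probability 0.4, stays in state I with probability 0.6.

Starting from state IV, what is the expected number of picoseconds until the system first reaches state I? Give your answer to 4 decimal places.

Let t(s) be the expected number of picoseconds to first reach state I from state s, with t(state I) = 0. Conditioning on the first picosecond:
t(state IV) = 1 + 0.7·t(state IV)
Solving: t(state IV) = 3.3333.
Expected picoseconds from state IV to state I: 3.3333.

3.3333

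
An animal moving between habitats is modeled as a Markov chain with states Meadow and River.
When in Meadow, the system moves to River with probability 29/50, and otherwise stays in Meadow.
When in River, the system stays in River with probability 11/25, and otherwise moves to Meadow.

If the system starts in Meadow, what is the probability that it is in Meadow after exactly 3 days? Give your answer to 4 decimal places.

Propagate the distribution vector 3 days from Meadow.
After 0 days: (1.0000, 0.0000)
After 1 day: (0.4200, 0.5800)
After 2 days: (0.5012, 0.4988)
After 3 days: (0.4898, 0.5102)
P(in Meadow after 3 days) = 0.4898

0.4898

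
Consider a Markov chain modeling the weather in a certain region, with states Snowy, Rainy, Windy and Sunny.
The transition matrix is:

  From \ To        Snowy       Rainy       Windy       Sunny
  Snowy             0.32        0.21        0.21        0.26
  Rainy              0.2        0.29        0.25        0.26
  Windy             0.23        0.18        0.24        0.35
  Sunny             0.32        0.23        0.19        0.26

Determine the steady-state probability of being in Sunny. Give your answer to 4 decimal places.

0.2798

Let the stationary distribution be π with π = πP and π_1 + π_2 + π_3 + π_4 = 1.
π_1 = 0.32·π_1 + 0.2·π_2 + 0.23·π_3 + 0.32·π_4
π_2 = 0.21·π_1 + 0.29·π_2 + 0.18·π_3 + 0.23·π_4
π_3 = 0.21·π_1 + 0.25·π_2 + 0.24·π_3 + 0.19·π_4
Solving with the normalization constraint gives π = (0.2729, 0.2272, 0.2201, 0.2798).
So the stationary probability of Sunny is 0.2798.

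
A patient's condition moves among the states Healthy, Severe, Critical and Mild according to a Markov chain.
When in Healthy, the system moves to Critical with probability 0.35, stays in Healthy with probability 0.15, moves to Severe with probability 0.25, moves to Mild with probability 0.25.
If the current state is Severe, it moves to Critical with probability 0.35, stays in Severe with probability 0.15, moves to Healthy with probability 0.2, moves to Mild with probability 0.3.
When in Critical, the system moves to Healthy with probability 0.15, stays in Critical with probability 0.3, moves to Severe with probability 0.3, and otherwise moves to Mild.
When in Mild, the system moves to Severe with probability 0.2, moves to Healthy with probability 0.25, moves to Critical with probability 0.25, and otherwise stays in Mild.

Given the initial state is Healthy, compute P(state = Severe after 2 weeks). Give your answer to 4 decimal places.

0.2300

Propagate the distribution vector 2 weeks from Healthy.
After 0 weeks: (1.0000, 0.0000, 0.0000, 0.0000)
After 1 week: (0.1500, 0.2500, 0.3500, 0.2500)
After 2 weeks: (0.1875, 0.2300, 0.3075, 0.2750)
P(in Severe after 2 weeks) = 0.2300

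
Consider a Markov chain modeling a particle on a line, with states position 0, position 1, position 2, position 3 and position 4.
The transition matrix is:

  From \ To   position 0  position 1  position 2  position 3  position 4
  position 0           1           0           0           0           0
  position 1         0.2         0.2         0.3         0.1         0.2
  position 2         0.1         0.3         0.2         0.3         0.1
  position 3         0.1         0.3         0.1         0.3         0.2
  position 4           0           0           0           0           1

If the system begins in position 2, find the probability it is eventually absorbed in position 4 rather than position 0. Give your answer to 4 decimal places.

Let h(s) be the probability of absorption at position 4 starting from transient state s. Then h(position 4) = 1 and h(position 0) = 0. By first-step analysis:
h(position 1) = 0.2·0 + 0.2·h(position 1) + 0.3·h(position 2) + 0.1·h(position 3) + 0.2·1
h(position 2) = 0.1·0 + 0.3·h(position 1) + 0.2·h(position 2) + 0.3·h(position 3) + 0.1·1
h(position 3) = 0.1·0 + 0.3·h(position 1) + 0.1·h(position 2) + 0.3·h(position 3) + 0.2·1
Solving: h(position 1) = 0.5277, h(position 2) = 0.5440, h(position 3) = 0.5896.
Starting from position 2, the probability is 0.5440.

0.5440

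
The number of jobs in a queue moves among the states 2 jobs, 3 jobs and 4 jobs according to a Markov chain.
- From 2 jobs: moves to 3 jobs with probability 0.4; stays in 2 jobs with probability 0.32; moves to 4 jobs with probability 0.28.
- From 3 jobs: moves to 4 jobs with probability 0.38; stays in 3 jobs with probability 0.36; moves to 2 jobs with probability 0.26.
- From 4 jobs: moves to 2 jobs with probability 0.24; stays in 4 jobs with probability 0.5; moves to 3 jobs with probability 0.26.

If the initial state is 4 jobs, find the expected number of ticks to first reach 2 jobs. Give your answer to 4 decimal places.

4.0687

Let t(s) be the expected number of ticks to first reach 2 jobs from state s, with t(2 jobs) = 0. Conditioning on the first tick:
t(3 jobs) = 1 + 0.36·t(3 jobs) + 0.38·t(4 jobs)
t(4 jobs) = 1 + 0.26·t(3 jobs) + 0.5·t(4 jobs)
Solving: t(3 jobs) = 3.9783, t(4 jobs) = 4.0687.
Expected ticks from 4 jobs to 2 jobs: 4.0687.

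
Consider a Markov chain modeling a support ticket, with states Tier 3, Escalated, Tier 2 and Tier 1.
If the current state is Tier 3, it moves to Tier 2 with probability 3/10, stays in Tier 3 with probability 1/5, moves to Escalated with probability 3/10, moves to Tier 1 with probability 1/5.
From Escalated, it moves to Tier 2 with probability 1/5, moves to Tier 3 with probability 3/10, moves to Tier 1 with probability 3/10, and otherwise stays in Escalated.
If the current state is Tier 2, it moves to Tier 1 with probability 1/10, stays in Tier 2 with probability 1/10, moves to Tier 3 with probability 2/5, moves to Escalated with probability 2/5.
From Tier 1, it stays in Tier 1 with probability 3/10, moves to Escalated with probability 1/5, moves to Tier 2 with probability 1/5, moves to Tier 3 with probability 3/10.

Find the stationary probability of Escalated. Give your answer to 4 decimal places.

Let the stationary distribution be π with π = πP and π_1 + π_2 + π_3 + π_4 = 1.
π_1 = 0.2·π_1 + 0.3·π_2 + 0.4·π_3 + 0.3·π_4
π_2 = 0.3·π_1 + 0.2·π_2 + 0.4·π_3 + 0.2·π_4
π_3 = 0.3·π_1 + 0.2·π_2 + 0.1·π_3 + 0.2·π_4
Solving with the normalization constraint gives π = (0.2917, 0.2708, 0.2083, 0.2292).
So the stationary probability of Escalated is 0.2708.

0.2708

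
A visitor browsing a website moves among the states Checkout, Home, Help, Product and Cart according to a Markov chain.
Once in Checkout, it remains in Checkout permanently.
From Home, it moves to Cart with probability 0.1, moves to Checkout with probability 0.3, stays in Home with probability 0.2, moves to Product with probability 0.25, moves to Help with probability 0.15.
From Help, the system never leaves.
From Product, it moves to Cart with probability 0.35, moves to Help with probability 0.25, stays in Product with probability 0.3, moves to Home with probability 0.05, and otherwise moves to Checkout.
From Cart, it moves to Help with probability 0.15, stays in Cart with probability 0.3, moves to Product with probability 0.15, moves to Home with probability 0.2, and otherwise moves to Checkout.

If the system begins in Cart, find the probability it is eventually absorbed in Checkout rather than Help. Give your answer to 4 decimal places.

Let h(s) be the probability of absorption at Checkout starting from transient state s. Then h(Checkout) = 1 and h(Help) = 0. By first-step analysis:
h(Home) = 0.3·1 + 0.2·h(Home) + 0.15·0 + 0.25·h(Product) + 0.1·h(Cart)
h(Product) = 0.05·1 + 0.05·h(Home) + 0.25·0 + 0.3·h(Product) + 0.35·h(Cart)
h(Cart) = 0.2·1 + 0.2·h(Home) + 0.15·0 + 0.15·h(Product) + 0.3·h(Cart)
Solving: h(Home) = 0.5574, h(Product) = 0.3738, h(Cart) = 0.5251.
Starting from Cart, the probability is 0.5251.

0.5251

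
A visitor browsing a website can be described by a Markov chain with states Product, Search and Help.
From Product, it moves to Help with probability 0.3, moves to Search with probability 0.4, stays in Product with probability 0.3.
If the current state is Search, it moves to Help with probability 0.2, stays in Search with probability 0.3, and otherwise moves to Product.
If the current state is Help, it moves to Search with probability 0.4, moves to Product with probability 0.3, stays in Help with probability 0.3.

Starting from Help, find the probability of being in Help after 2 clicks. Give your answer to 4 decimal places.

0.2600

Sum over the intermediate state after 1 click:
P = P(Help→Product)·P(Product→Help) + P(Help→Search)·P(Search→Help) + P(Help→Help)·P(Help→Help)
  = 0.3×0.3 + 0.4×0.2 + 0.3×0.3
  = 0.0900 + 0.0800 + 0.0900 = 0.2600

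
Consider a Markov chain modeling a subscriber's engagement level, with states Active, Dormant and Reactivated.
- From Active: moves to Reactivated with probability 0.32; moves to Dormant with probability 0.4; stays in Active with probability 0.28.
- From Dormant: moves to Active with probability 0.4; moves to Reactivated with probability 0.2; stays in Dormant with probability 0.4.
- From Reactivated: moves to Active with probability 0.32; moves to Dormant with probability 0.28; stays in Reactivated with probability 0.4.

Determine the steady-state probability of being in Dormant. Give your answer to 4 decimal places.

Let the stationary distribution be π with π = πP and π_1 + π_2 + π_3 = 1.
π_1 = 0.28·π_1 + 0.4·π_2 + 0.32·π_3
π_2 = 0.4·π_1 + 0.4·π_2 + 0.28·π_3
Solving with the normalization constraint gives π = (0.3357, 0.3640, 0.3004).
So the stationary probability of Dormant is 0.3640.

0.3640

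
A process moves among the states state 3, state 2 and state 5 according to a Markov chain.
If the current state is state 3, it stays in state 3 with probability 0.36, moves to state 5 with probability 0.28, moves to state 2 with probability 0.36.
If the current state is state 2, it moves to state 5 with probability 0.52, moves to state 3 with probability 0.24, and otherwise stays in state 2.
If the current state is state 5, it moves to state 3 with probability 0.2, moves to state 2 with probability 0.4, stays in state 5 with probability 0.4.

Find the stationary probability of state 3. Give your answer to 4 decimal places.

0.2541

Let the stationary distribution be π with π = πP and π_1 + π_2 + π_3 = 1.
π_1 = 0.36·π_1 + 0.24·π_2 + 0.2·π_3
π_2 = 0.36·π_1 + 0.24·π_2 + 0.4·π_3
Solving with the normalization constraint gives π = (0.2541, 0.3361, 0.4098).
So the stationary probability of state 3 is 0.2541.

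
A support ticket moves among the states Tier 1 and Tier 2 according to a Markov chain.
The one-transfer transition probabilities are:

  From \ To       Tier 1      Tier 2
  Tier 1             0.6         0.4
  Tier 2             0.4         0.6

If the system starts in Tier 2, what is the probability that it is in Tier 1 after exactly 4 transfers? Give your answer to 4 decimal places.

Propagate the distribution vector 4 transfers from Tier 2.
After 0 transfers: (0.0000, 1.0000)
After 1 transfer: (0.4000, 0.6000)
After 2 transfers: (0.4800, 0.5200)
After 3 transfers: (0.4960, 0.5040)
After 4 transfers: (0.4992, 0.5008)
P(in Tier 1 after 4 transfers) = 0.4992

0.4992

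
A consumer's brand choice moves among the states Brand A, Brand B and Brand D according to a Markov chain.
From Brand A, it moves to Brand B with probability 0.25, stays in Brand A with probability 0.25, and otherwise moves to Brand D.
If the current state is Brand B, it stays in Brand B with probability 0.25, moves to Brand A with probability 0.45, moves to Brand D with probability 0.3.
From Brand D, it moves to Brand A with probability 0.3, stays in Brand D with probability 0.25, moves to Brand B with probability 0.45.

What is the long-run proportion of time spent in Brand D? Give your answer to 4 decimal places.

0.3488

Let the stationary distribution be π with π = πP and π_1 + π_2 + π_3 = 1.
π_1 = 0.25·π_1 + 0.45·π_2 + 0.3·π_3
π_2 = 0.25·π_1 + 0.25·π_2 + 0.45·π_3
Solving with the normalization constraint gives π = (0.3314, 0.3198, 0.3488).
So the stationary probability of Brand D is 0.3488.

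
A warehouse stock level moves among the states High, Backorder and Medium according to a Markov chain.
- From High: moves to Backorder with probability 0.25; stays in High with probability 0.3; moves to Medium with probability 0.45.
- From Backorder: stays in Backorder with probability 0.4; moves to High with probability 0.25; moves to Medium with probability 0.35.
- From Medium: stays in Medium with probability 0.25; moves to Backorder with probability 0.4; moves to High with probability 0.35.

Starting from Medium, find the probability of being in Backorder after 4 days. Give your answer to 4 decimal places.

Propagate the distribution vector 4 days from Medium.
After 0 days: (0.0000, 0.0000, 1.0000)
After 1 day: (0.3500, 0.4000, 0.2500)
After 2 days: (0.2925, 0.3475, 0.3600)
After 3 days: (0.3006, 0.3561, 0.3433)
After 4 days: (0.2994, 0.3549, 0.3457)
P(in Backorder after 4 days) = 0.3549

0.3549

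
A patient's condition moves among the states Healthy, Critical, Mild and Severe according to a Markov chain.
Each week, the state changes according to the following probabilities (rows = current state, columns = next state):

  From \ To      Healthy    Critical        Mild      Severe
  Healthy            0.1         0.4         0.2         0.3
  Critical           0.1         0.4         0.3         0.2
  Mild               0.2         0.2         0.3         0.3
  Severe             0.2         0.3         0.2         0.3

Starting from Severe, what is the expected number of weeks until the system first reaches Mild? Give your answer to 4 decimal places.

4.2553

Let t(s) be the expected number of weeks to first reach Mild from state s, with t(Mild) = 0. Conditioning on the first week:
t(Healthy) = 1 + 0.1·t(Healthy) + 0.4·t(Critical) + 0.3·t(Severe)
t(Critical) = 1 + 0.1·t(Healthy) + 0.4·t(Critical) + 0.2·t(Severe)
t(Severe) = 1 + 0.2·t(Healthy) + 0.3·t(Critical) + 0.3·t(Severe)
Solving: t(Healthy) = 4.2128, t(Critical) = 3.7872, t(Severe) = 4.2553.
Expected weeks from Severe to Mild: 4.2553.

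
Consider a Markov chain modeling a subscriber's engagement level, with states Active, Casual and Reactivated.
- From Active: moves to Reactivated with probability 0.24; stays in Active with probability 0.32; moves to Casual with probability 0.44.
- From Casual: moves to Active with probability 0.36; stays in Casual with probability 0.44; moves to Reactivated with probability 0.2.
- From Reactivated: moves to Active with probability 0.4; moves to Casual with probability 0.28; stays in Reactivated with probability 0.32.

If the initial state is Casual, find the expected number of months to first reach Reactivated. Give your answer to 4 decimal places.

Let t(s) be the expected number of months to first reach Reactivated from state s, with t(Reactivated) = 0. Conditioning on the first month:
t(Active) = 1 + 0.32·t(Active) + 0.44·t(Casual)
t(Casual) = 1 + 0.36·t(Active) + 0.44·t(Casual)
Solving: t(Active) = 4.4964, t(Casual) = 4.6763.
Expected months from Casual to Reactivated: 4.6763.

4.6763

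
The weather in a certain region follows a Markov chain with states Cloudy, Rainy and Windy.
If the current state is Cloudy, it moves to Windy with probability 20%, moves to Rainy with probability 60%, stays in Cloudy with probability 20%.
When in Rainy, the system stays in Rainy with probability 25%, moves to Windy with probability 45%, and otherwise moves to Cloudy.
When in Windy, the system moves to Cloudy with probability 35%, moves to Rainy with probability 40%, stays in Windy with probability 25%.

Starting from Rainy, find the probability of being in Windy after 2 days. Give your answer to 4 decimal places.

0.2850

Sum over the intermediate state after 1 day:
P = P(Rainy→Cloudy)·P(Cloudy→Windy) + P(Rainy→Rainy)·P(Rainy→Windy) + P(Rainy→Windy)·P(Windy→Windy)
  = 0.3×0.2 + 0.25×0.45 + 0.45×0.25
  = 0.0600 + 0.1125 + 0.1125 = 0.2850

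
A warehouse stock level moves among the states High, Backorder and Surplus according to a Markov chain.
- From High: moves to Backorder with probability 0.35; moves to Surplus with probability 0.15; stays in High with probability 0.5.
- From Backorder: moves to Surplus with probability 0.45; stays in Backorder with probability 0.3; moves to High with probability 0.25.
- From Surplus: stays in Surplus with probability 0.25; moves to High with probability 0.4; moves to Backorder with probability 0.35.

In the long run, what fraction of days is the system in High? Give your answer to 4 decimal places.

Let the stationary distribution be π with π = πP and π_1 + π_2 + π_3 = 1.
π_1 = 0.5·π_1 + 0.25·π_2 + 0.4·π_3
π_2 = 0.35·π_1 + 0.3·π_2 + 0.35·π_3
Solving with the normalization constraint gives π = (0.3889, 0.3333, 0.2778).
So the stationary probability of High is 0.3889.

0.3889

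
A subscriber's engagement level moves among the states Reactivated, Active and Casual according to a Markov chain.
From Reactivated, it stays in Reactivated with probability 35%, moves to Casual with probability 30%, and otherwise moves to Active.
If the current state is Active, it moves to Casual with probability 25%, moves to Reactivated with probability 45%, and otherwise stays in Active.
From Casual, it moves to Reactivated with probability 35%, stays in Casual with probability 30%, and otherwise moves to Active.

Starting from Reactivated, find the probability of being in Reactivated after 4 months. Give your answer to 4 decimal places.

0.3833

Propagate the distribution vector 4 months from Reactivated.
After 0 months: (1.0000, 0.0000, 0.0000)
After 1 month: (0.3500, 0.3500, 0.3000)
After 2 months: (0.3850, 0.3325, 0.2825)
After 3 months: (0.3833, 0.3334, 0.2834)
After 4 months: (0.3833, 0.3333, 0.2833)
P(in Reactivated after 4 months) = 0.3833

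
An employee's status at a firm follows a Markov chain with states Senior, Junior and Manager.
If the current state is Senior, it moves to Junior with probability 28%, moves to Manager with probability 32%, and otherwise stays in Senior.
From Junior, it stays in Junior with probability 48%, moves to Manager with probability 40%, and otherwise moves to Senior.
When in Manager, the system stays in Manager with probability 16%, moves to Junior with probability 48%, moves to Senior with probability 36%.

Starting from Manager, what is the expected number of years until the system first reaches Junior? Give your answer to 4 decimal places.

Let t(s) be the expected number of years to first reach Junior from state s, with t(Junior) = 0. Conditioning on the first year:
t(Senior) = 1 + 0.4·t(Senior) + 0.32·t(Manager)
t(Manager) = 1 + 0.36·t(Senior) + 0.16·t(Manager)
Solving: t(Senior) = 2.9835, t(Manager) = 2.4691.
Expected years from Manager to Junior: 2.4691.

2.4691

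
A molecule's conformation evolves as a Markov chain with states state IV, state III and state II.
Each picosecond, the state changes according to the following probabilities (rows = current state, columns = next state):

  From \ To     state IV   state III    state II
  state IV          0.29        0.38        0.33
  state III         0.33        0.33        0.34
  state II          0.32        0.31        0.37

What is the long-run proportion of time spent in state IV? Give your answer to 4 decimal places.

Let the stationary distribution be π with π = πP and π_1 + π_2 + π_3 = 1.
π_1 = 0.29·π_1 + 0.33·π_2 + 0.32·π_3
π_2 = 0.38·π_1 + 0.33·π_2 + 0.31·π_3
Solving with the normalization constraint gives π = (0.3140, 0.3388, 0.3473).
So the stationary probability of state IV is 0.3140.

0.3140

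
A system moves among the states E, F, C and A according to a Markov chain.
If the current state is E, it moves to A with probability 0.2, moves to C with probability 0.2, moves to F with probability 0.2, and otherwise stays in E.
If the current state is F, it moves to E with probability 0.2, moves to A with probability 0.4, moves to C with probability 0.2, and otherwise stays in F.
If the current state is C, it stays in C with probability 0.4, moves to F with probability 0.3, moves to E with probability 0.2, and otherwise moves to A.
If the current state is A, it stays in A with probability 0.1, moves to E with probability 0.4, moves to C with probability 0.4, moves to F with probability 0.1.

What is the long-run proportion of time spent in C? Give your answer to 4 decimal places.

0.2982

Let the stationary distribution be π with π = πP and π_1 + π_2 + π_3 + π_4 = 1.
π_1 = 0.4·π_1 + 0.2·π_2 + 0.2·π_3 + 0.4·π_4
π_2 = 0.2·π_1 + 0.2·π_2 + 0.3·π_3 + 0.1·π_4
π_3 = 0.2·π_1 + 0.2·π_2 + 0.4·π_3 + 0.4·π_4
Solving with the normalization constraint gives π = (0.2982, 0.2105, 0.2982, 0.1930).
So the stationary probability of C is 0.2982.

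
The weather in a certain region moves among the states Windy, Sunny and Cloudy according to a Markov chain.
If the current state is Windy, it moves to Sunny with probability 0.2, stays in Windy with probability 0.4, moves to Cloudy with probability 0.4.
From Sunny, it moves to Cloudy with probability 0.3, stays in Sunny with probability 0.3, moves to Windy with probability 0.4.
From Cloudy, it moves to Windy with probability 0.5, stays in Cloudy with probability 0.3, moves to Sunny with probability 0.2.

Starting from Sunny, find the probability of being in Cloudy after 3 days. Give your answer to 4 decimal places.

0.3430

Propagate the distribution vector 3 days from Sunny.
After 0 days: (0.0000, 1.0000, 0.0000)
After 1 day: (0.4000, 0.3000, 0.3000)
After 2 days: (0.4300, 0.2300, 0.3400)
After 3 days: (0.4340, 0.2230, 0.3430)
P(in Cloudy after 3 days) = 0.3430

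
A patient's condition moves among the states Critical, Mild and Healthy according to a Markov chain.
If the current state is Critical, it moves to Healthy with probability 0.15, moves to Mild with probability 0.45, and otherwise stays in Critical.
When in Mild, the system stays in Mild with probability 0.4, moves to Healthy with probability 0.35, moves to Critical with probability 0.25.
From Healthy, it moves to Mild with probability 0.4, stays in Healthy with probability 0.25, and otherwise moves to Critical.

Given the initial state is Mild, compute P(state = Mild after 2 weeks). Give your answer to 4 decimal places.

Sum over the intermediate state after 1 week:
P = P(Mild→Critical)·P(Critical→Mild) + P(Mild→Mild)·P(Mild→Mild) + P(Mild→Healthy)·P(Healthy→Mild)
  = 0.25×0.45 + 0.4×0.4 + 0.35×0.4
  = 0.1125 + 0.1600 + 0.1400 = 0.4125

0.4125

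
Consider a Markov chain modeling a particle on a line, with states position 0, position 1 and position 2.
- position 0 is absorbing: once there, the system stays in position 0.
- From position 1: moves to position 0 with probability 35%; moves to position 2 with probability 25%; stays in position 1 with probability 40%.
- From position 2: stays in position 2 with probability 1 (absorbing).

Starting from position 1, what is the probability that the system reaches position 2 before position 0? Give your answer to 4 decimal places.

0.4167

Let h(s) be the probability of absorption at position 2 starting from transient state s. Then h(position 2) = 1 and h(position 0) = 0. By first-step analysis:
h(position 1) = 0.35·0 + 0.4·h(position 1) + 0.25·1
Solving: h(position 1) = 0.4167.
Starting from position 1, the probability is 0.4167.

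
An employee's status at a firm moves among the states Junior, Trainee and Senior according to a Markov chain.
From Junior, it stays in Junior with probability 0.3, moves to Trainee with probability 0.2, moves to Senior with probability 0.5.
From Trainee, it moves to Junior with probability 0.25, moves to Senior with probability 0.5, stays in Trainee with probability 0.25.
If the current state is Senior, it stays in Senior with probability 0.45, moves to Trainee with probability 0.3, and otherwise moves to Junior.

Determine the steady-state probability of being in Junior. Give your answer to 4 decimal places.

Let the stationary distribution be π with π = πP and π_1 + π_2 + π_3 = 1.
π_1 = 0.3·π_1 + 0.25·π_2 + 0.25·π_3
π_2 = 0.2·π_1 + 0.25·π_2 + 0.3·π_3
Solving with the normalization constraint gives π = (0.2632, 0.2607, 0.4762).
So the stationary probability of Junior is 0.2632.

0.2632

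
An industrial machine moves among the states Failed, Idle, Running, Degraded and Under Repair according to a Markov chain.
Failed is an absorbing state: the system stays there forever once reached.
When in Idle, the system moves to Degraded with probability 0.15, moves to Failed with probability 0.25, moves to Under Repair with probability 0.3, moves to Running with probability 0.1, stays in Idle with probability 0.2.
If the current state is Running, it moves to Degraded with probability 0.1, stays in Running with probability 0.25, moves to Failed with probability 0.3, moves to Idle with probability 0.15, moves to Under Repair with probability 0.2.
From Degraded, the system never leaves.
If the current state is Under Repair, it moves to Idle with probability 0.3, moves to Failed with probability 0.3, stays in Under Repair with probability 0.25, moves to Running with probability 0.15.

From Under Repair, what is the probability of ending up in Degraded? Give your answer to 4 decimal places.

0.1558

Let h(s) be the probability of absorption at Degraded starting from transient state s. Then h(Degraded) = 1 and h(Failed) = 0. By first-step analysis:
h(Idle) = 0.25·0 + 0.2·h(Idle) + 0.1·h(Running) + 0.15·1 + 0.3·h(Under Repair)
h(Running) = 0.3·0 + 0.15·h(Idle) + 0.25·h(Running) + 0.1·1 + 0.2·h(Under Repair)
h(Under Repair) = 0.3·0 + 0.3·h(Idle) + 0.15·h(Running) + 0.25·h(Under Repair)
Solving: h(Idle) = 0.2747, h(Running) = 0.2298, h(Under Repair) = 0.1558.
Starting from Under Repair, the probability is 0.1558.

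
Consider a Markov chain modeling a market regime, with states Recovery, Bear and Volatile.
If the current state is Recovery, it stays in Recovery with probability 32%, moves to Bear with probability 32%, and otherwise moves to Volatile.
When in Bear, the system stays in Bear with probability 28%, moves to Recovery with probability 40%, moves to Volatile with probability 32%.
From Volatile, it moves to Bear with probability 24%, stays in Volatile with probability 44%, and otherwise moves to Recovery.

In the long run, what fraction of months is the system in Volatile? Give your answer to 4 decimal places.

0.3792

Let the stationary distribution be π with π = πP and π_1 + π_2 + π_3 = 1.
π_1 = 0.32·π_1 + 0.4·π_2 + 0.32·π_3
π_2 = 0.32·π_1 + 0.28·π_2 + 0.24·π_3
Solving with the normalization constraint gives π = (0.3423, 0.2785, 0.3792).
So the stationary probability of Volatile is 0.3792.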